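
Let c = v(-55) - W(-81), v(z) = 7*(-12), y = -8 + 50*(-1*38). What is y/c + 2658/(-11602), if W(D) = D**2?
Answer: 745701/12849215 ≈ 0.058035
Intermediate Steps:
y = -1908 (y = -8 + 50*(-38) = -8 - 1900 = -1908)
v(z) = -84
c = -6645 (c = -84 - 1*(-81)**2 = -84 - 1*6561 = -84 - 6561 = -6645)
y/c + 2658/(-11602) = -1908/(-6645) + 2658/(-11602) = -1908*(-1/6645) + 2658*(-1/11602) = 636/2215 - 1329/5801 = 745701/12849215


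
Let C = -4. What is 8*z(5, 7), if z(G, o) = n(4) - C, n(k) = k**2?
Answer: 160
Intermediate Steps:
z(G, o) = 20 (z(G, o) = 4**2 - 1*(-4) = 16 + 4 = 20)
8*z(5, 7) = 8*20 = 160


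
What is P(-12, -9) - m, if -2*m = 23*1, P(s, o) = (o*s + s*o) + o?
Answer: 437/2 ≈ 218.50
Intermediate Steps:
P(s, o) = o + 2*o*s (P(s, o) = (o*s + o*s) + o = 2*o*s + o = o + 2*o*s)
m = -23/2 ≈ -11.500
P(-12, -9) - m = -9*(1 + 2*(-12)) - 1*(-23/2) = -9*(1 - 24) + 23/2 = -9*(-23) + 23/2 = 207 + 23/2 = 437/2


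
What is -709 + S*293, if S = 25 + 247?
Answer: 78987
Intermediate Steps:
S = 272
-709 + S*293 = -709 + 272*293 = -709 + 79696 = 78987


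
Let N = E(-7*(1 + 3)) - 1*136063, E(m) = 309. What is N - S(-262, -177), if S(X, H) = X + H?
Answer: -135315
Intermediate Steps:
S(X, H) = H + X
N = -135754 (N = 309 - 1*136063 = 309 - 136063 = -135754)
N - S(-262, -177) = -135754 - (-177 - 262) = -135754 - 1*(-439) = -135754 + 439 = -135315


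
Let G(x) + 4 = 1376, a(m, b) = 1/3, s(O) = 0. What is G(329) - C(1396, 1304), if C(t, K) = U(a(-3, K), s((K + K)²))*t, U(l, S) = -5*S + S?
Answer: 1372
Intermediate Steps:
a(m, b) = ⅓
U(l, S) = -4*S
C(t, K) = 0 (C(t, K) = (-4*0)*t = 0*t = 0)
G(x) = 1372 (G(x) = -4 + 1376 = 1372)
G(329) - C(1396, 1304) = 1372 - 1*0 = 1372 + 0 = 1372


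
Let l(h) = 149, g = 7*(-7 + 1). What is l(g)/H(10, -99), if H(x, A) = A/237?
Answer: -11771/33 ≈ -356.70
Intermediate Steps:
g = -42 (g = 7*(-6) = -42)
H(x, A) = A/237 (H(x, A) = A*(1/237) = A/237)
l(g)/H(10, -99) = 149/(((1/237)*(-99))) = 149/(-33/79) = 149*(-79/33) = -11771/33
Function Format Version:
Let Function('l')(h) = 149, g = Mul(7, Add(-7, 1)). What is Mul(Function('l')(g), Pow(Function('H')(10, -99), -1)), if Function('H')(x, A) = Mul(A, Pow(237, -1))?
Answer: Rational(-11771, 33) ≈ -356.70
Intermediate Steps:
g = -42 (g = Mul(7, -6) = -42)
Function('H')(x, A) = Mul(Rational(1, 237), A) (Function('H')(x, A) = Mul(A, Rational(1, 237)) = Mul(Rational(1, 237), A))
Mul(Function('l')(g), Pow(Function('H')(10, -99), -1)) = Mul(149, Pow(Mul(Rational(1, 237), -99), -1)) = Mul(149, Pow(Rational(-33, 79), -1)) = Mul(149, Rational(-79, 33)) = Rational(-11771, 33)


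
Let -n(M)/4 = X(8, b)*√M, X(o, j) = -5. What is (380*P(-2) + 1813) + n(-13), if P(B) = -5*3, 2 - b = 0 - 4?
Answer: -3887 + 20*I*√13 ≈ -3887.0 + 72.111*I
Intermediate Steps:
b = 6 (b = 2 - (0 - 4) = 2 - 1*(-4) = 2 + 4 = 6)
P(B) = -15
n(M) = 20*√M (n(M) = -(-20)*√M = 20*√M)
(380*P(-2) + 1813) + n(-13) = (380*(-15) + 1813) + 20*√(-13) = (-5700 + 1813) + 20*(I*√13) = -3887 + 20*I*√13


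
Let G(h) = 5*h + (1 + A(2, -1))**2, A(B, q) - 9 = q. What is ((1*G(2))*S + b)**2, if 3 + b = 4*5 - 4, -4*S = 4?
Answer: 6084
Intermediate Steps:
S = -1 (S = -1/4*4 = -1)
A(B, q) = 9 + q
G(h) = 81 + 5*h (G(h) = 5*h + (1 + (9 - 1))**2 = 5*h + (1 + 8)**2 = 5*h + 9**2 = 5*h + 81 = 81 + 5*h)
b = 13 (b = -3 + (4*5 - 4) = -3 + (20 - 4) = -3 + 16 = 13)
((1*G(2))*S + b)**2 = ((1*(81 + 5*2))*(-1) + 13)**2 = ((1*(81 + 10))*(-1) + 13)**2 = ((1*91)*(-1) + 13)**2 = (91*(-1) + 13)**2 = (-91 + 13)**2 = (-78)**2 = 6084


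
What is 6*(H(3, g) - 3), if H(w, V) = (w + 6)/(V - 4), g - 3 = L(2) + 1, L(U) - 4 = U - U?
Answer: -9/2 ≈ -4.5000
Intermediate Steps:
L(U) = 4 (L(U) = 4 + (U - U) = 4 + 0 = 4)
g = 8 (g = 3 + (4 + 1) = 3 + 5 = 8)
H(w, V) = (6 + w)/(-4 + V)
6*(H(3, g) - 3) = 6*((6 + 3)/(-4 + 8) - 3) = 6*(9/4 - 3) = 6*(-¾) = -9/2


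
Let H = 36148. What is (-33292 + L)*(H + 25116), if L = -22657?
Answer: -3427659536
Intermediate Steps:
(-33292 + L)*(H + 25116) = (-33292 - 22657)*(36148 + 25116) = -55949*61264 = -3427659536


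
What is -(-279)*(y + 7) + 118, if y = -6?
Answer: 397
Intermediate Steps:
-(-279)*(y + 7) + 118 = -(-279)*(-6 + 7) + 118 = -(-279) + 118 = -93*(-3) + 118 = 279 + 118 = 397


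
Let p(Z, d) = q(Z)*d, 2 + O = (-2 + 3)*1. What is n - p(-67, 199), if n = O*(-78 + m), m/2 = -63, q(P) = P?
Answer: 13537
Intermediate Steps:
O = -1 (O = -2 + (-2 + 3)*1 = -2 + 1*1 = -2 + 1 = -1)
m = -126 (m = 2*(-63) = -126)
p(Z, d) = Z*d
n = 204 (n = -(-78 - 126) = -1*(-204) = 204)
n - p(-67, 199) = 204 - (-67)*199 = 204 - 1*(-13333) = 204 + 13333 = 13537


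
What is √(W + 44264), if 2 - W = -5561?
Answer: √49827 ≈ 223.22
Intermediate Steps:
W = 5563 (W = 2 - 1*(-5561) = 2 + 5561 = 5563)
√(W + 44264) = √(5563 + 44264) = √49827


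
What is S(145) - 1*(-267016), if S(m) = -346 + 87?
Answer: 266757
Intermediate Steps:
S(m) = -259
S(145) - 1*(-267016) = -259 - 1*(-267016) = -259 + 267016 = 266757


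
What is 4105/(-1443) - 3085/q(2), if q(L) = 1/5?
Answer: -22262380/1443 ≈ -15428.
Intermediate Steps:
q(L) = ⅕
4105/(-1443) - 3085/q(2) = 4105/(-1443) - 3085/⅕ = 4105*(-1/1443) - 3085*5 = -4105/1443 - 15425 = -22262380/1443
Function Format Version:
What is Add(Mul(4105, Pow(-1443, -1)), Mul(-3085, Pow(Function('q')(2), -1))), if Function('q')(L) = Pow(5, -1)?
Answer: Rational(-22262380, 1443) ≈ -15428.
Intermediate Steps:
Function('q')(L) = Rational(1, 5)
Add(Mul(4105, Pow(-1443, -1)), Mul(-3085, Pow(Function('q')(2), -1))) = Add(Mul(4105, Pow(-1443, -1)), Mul(-3085, Pow(Rational(1, 5), -1))) = Add(Mul(4105, Rational(-1, 1443)), Mul(-3085, 5)) = Add(Rational(-4105, 1443), -15425) = Rational(-22262380, 1443)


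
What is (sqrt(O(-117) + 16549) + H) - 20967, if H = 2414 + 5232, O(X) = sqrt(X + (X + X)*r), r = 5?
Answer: -13321 + sqrt(16549 + 3*I*sqrt(143)) ≈ -13192.0 + 0.13944*I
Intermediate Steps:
O(X) = sqrt(11)*sqrt(X) (O(X) = sqrt(X + (X + X)*5) = sqrt(X + (2*X)*5) = sqrt(X + 10*X) = sqrt(11*X) = sqrt(11)*sqrt(X))
H = 7646
(sqrt(O(-117) + 16549) + H) - 20967 = (sqrt(sqrt(11)*sqrt(-117) + 16549) + 7646) - 20967 = (sqrt(sqrt(11)*(3*I*sqrt(13)) + 16549) + 7646) - 20967 = (sqrt(3*I*sqrt(143) + 16549) + 7646) - 20967 = (sqrt(16549 + 3*I*sqrt(143)) + 7646) - 20967 = (7646 + sqrt(16549 + 3*I*sqrt(143))) - 20967 = -13321 + sqrt(16549 + 3*I*sqrt(143))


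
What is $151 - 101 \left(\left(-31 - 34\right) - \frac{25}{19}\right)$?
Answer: $\frac{130129}{19} \approx 6848.9$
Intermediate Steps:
$151 - 101 \left(\left(-31 - 34\right) - \frac{25}{19}\right) = 151 - 101 \left(-65 - \frac{25}{19}\right) = 151 - - \frac{127260}{19} = 151 + \frac{127260}{19} = \frac{130129}{19}$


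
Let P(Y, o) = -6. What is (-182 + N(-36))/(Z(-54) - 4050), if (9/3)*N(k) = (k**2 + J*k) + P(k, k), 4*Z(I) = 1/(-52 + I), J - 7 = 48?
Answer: 174688/1717201 ≈ 0.10173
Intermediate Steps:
J = 55 (J = 7 + 48 = 55)
Z(I) = 1/(4*(-52 + I))
N(k) = -2 + k**2/3 + 55*k/3 (N(k) = ((k**2 + 55*k) - 6)/3 = (-6 + k**2 + 55*k)/3 = -2 + k**2/3 + 55*k/3)
(-182 + N(-36))/(Z(-54) - 4050) = (-182 + (-2 + (1/3)*(-36)**2 + (55/3)*(-36)))/(1/(4*(-52 - 54)) - 4050) = (-182 + (-2 + (1/3)*1296 - 660))/((1/4)/(-106) - 4050) = (-182 + (-2 + 432 - 660))/((1/4)*(-1/106) - 4050) = (-182 - 230)/(-1/424 - 4050) = -412/(-1717201/424) = -412*(-424/1717201) = 174688/1717201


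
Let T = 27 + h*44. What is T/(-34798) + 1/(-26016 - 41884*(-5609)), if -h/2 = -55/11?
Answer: -88928714451/6626428288900 ≈ -0.013420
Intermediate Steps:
h = 10 (h = -(-110)/11 = -2*(-5) = 10)
T = 467 (T = 27 + 10*44 = 27 + 440 = 467)
T/(-34798) + 1/(-26016 - 41884*(-5609)) = 467/(-34798) + 1/(-26016 - 41884*(-5609)) = 467*(-1/34798) - 1/5609/(-67900) = -467/34798 - 1/67900*(-1/5609) = -467/34798 + 1/380851100 = -88928714451/6626428288900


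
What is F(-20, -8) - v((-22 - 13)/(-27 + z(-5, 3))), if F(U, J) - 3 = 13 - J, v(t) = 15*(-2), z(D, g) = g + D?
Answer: 54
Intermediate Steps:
z(D, g) = D + g
v(t) = -30
F(U, J) = 16 - J (F(U, J) = 3 + (13 - J) = 16 - J)
F(-20, -8) - v((-22 - 13)/(-27 + z(-5, 3))) = (16 - 1*(-8)) - 1*(-30) = (16 + 8) + 30 = 24 + 30 = 54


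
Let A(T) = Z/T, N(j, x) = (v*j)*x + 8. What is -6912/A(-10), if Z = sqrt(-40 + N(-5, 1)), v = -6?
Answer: -34560*I*sqrt(2) ≈ -48875.0*I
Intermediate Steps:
N(j, x) = 8 - 6*j*x (N(j, x) = (-6*j)*x + 8 = -6*j*x + 8 = 8 - 6*j*x)
Z = I*sqrt(2) (Z = sqrt(-40 + (8 - 6*(-5)*1)) = sqrt(-40 + (8 + 30)) = sqrt(-40 + 38) = sqrt(-2) = I*sqrt(2) ≈ 1.4142*I)
A(T) = I*sqrt(2)/T (A(T) = (I*sqrt(2))/T = I*sqrt(2)/T)
-6912/A(-10) = -6912*5*I*sqrt(2) = -34560*I*sqrt(2)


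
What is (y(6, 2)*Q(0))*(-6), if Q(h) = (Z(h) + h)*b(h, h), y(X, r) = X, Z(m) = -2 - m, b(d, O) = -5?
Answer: -360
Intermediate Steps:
Q(h) = 10 (Q(h) = ((-2 - h) + h)*(-5) = -2*(-5) = 10)
(y(6, 2)*Q(0))*(-6) = (6*10)*(-6) = 60*(-6) = -360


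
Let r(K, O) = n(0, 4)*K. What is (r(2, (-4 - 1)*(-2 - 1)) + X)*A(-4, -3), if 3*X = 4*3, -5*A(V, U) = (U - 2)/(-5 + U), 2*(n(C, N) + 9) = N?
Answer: 5/4 ≈ 1.2500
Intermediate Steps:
n(C, N) = -9 + N/2
r(K, O) = -7*K (r(K, O) = (-9 + (½)*4)*K = (-9 + 2)*K = -7*K)
A(V, U) = -(-2 + U)/(5*(-5 + U)) (A(V, U) = -(U - 2)/(5*(-5 + U)) = -(-2 + U)/(5*(-5 + U)))
X = 4 (X = (4*3)/3 = (⅓)*12 = 4)
(r(2, (-4 - 1)*(-2 - 1)) + X)*A(-4, -3) = (-7*2 + 4)*((2 - 1*(-3))/(5*(-5 - 3))) = (-14 + 4)*((⅕)*(2 + 3)/(-8)) = -2*(-1)*5/8 = -10*(-⅛) = 5/4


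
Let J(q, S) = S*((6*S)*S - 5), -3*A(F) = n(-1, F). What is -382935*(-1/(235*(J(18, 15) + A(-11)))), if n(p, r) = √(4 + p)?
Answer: 4635428175/57391318078 + 76587*√3/57391318078 ≈ 0.080771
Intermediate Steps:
A(F) = -√3/3 (A(F) = -√(4 - 1)/3 = -√3/3)
J(q, S) = S*(-5 + 6*S²) (J(q, S) = S*(6*S² - 5) = S*(-5 + 6*S²))
-382935*(-1/(235*(J(18, 15) + A(-11)))) = -382935*(-1/(235*(15*(-5 + 6*15²) - √3/3))) = -382935*(-1/(235*(15*(-5 + 6*225) - √3/3))) = -382935*(-1/(235*(15*(-5 + 1350) - √3/3))) = -382935*(-1/(235*(15*1345 - √3/3))) = -382935*(-1/(235*(20175 - √3/3))) = -382935/(-4741125 + 235*√3/3)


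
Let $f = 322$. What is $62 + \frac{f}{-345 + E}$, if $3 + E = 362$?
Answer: $85$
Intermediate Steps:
$E = 359$ ($E = -3 + 362 = 359$)
$62 + \frac{f}{-345 + E} = 62 + \frac{1}{-345 + 359} \cdot 322 = 62 + \frac{1}{14} \cdot 322 = 62 + 23 = 85$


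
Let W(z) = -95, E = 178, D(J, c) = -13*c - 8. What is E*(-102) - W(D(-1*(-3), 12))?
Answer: -18061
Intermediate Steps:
D(J, c) = -8 - 13*c
E*(-102) - W(D(-1*(-3), 12)) = 178*(-102) - 1*(-95) = -18156 + 95 = -18061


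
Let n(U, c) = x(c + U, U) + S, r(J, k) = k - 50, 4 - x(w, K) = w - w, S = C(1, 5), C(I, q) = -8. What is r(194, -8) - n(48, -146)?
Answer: -54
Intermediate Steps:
S = -8
x(w, K) = 4 (x(w, K) = 4 - (w - w) = 4 - 1*0 = 4 + 0 = 4)
r(J, k) = -50 + k
n(U, c) = -4 (n(U, c) = 4 - 8 = -4)
r(194, -8) - n(48, -146) = (-50 - 8) - 1*(-4) = -58 + 4 = -54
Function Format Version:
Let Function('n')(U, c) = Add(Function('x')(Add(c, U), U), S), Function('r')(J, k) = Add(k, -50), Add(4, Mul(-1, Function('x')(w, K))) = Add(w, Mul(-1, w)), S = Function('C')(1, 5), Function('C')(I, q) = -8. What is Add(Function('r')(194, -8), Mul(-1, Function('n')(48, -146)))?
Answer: -54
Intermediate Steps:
S = -8
Function('x')(w, K) = 4 (Function('x')(w, K) = Add(4, Mul(-1, Add(w, Mul(-1, w)))) = Add(4, Mul(-1, 0)) = Add(4, 0) = 4)
Function('r')(J, k) = Add(-50, k)
Function('n')(U, c) = -4 (Function('n')(U, c) = Add(4, -8) = -4)
Add(Function('r')(194, -8), Mul(-1, Function('n')(48, -146))) = Add(Add(-50, -8), Mul(-1, -4)) = Add(-58, 4) = -54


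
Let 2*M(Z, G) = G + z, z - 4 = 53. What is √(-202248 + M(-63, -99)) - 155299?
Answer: -155299 + I*√202269 ≈ -1.553e+5 + 449.74*I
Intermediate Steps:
z = 57 (z = 4 + 53 = 57)
M(Z, G) = 57/2 + G/2 (M(Z, G) = (G + 57)/2 = (57 + G)/2 = 57/2 + G/2)
√(-202248 + M(-63, -99)) - 155299 = √(-202248 + (57/2 + (½)*(-99))) - 155299 = √(-202248 + (57/2 - 99/2)) - 155299 = √(-202248 - 21) - 155299 = √(-202269) - 155299 = I*√202269 - 155299 = -155299 + I*√202269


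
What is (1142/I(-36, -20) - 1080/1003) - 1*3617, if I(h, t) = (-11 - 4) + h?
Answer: -644363/177 ≈ -3640.5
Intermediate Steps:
I(h, t) = -15 + h
(1142/I(-36, -20) - 1080/1003) - 1*3617 = (1142/(-15 - 36) - 1080/1003) - 1*3617 = (1142/(-51) - 1080*1/1003) - 3617 = (1142*(-1/51) - 1080/1003) - 3617 = (-1142/51 - 1080/1003) - 3617 = -4154/177 - 3617 = -644363/177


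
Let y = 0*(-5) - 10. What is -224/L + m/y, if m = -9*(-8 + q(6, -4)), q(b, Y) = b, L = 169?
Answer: -2641/845 ≈ -3.1254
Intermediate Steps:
m = 18 (m = -9*(-8 + 6) = -9*(-2) = 18)
y = -10 (y = 0 - 10 = -10)
-224/L + m/y = -224/169 + 18/(-10) = -224*1/169 + 18*(-⅒) = -224/169 - 9/5 = -2641/845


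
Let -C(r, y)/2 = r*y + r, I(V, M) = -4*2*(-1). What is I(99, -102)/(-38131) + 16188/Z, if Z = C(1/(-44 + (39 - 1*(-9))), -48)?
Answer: 1234528880/1792157 ≈ 688.85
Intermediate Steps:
I(V, M) = 8 (I(V, M) = -8*(-1) = 8)
C(r, y) = -2*r - 2*r*y (C(r, y) = -2*(r*y + r) = -2*(r + r*y) = -2*r - 2*r*y)
Z = 47/2 (Z = -2*(1 - 48)/(-44 + (39 - 1*(-9))) = -2*(-47)/(-44 + (39 + 9)) = -2*(-47)/(-44 + 48) = -2*(-47)/4 = -2*¼*(-47) = 47/2 ≈ 23.500)
I(99, -102)/(-38131) + 16188/Z = 8/(-38131) + 16188/(47/2) = 8*(-1/38131) + 16188*(2/47) = -8/38131 + 32376/47 = 1234528880/1792157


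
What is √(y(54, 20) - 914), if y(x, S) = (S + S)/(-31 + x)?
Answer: I*√482586/23 ≈ 30.204*I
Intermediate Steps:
y(x, S) = 2*S/(-31 + x) (y(x, S) = (2*S)/(-31 + x) = 2*S/(-31 + x))
√(y(54, 20) - 914) = √(2*20/(-31 + 54) - 914) = √(2*20/23 - 914) = √(2*20*(1/23) - 914) = √(40/23 - 914) = √(-20982/23) = I*√482586/23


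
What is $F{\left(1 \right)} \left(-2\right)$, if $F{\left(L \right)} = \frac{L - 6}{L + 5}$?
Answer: $\frac{5}{3} \approx 1.6667$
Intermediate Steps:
$F{\left(L \right)} = \frac{-6 + L}{5 + L}$
$F{\left(1 \right)} \left(-2\right) = \frac{-6 + 1}{5 + 1} \left(-2\right) = \frac{1}{6} \left(-5\right) \left(-2\right) = \left(- \frac{5}{6}\right) \left(-2\right) = \frac{5}{3}$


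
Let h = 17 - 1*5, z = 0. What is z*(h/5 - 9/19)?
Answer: 0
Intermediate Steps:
h = 12 (h = 17 - 5 = 12)
z*(h/5 - 9/19) = 0*(12/5 - 9/19) = 0*(183/95) = 0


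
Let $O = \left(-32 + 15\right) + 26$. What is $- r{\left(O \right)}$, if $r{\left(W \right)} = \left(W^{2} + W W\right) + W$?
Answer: $-171$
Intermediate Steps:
$O = 9$ ($O = -17 + 26 = 9$)
$r{\left(W \right)} = W + 2 W^{2}$ ($r{\left(W \right)} = \left(W^{2} + W^{2}\right) + W = 2 W^{2} + W = W + 2 W^{2}$)
$- r{\left(O \right)} = - 9 \left(1 + 2 \cdot 9\right) = - 9 \left(1 + 18\right) = - 9 \cdot 19 = \left(-1\right) 171 = -171$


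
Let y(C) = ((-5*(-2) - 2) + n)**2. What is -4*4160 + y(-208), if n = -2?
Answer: -16604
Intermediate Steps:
y(C) = 36 (y(C) = ((-5*(-2) - 2) - 2)**2 = ((10 - 2) - 2)**2 = (8 - 2)**2 = 6**2 = 36)
-4*4160 + y(-208) = -4*4160 + 36 = -16640 + 36 = -16604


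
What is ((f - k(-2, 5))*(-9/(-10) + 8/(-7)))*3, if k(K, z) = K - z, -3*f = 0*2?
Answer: -51/10 ≈ -5.1000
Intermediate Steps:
f = 0 (f = -0*2 = -1/3*0 = 0)
((f - k(-2, 5))*(-9/(-10) + 8/(-7)))*3 = ((0 - (-2 - 1*5))*(-9/(-10) + 8/(-7)))*3 = ((0 - (-2 - 5))*(-9*(-1/10) + 8*(-1/7)))*3 = ((0 - 1*(-7))*(9/10 - 8/7))*3 = ((0 + 7)*(-17/70))*3 = (7*(-17/70))*3 = -17/10*3 = -51/10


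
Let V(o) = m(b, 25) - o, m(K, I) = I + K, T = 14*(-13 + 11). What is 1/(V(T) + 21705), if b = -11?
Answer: 1/21747 ≈ 4.5983e-5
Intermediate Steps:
T = -28 (T = 14*(-2) = -28)
V(o) = 14 - o (V(o) = (25 - 11) - o = 14 - o)
1/(V(T) + 21705) = 1/((14 - 1*(-28)) + 21705) = 1/((14 + 28) + 21705) = 1/(42 + 21705) = 1/21747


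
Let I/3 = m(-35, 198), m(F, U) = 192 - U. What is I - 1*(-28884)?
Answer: 28866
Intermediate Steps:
I = -18 (I = 3*(192 - 1*198) = 3*(192 - 198) = 3*(-6) = -18)
I - 1*(-28884) = -18 - 1*(-28884) = -18 + 28884 = 28866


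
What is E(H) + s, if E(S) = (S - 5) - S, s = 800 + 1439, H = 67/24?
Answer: 2234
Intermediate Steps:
H = 67/24 (H = 67*(1/24) = 67/24 ≈ 2.7917)
s = 2239
E(S) = -5 (E(S) = (-5 + S) - S = -5)
E(H) + s = -5 + 2239 = 2234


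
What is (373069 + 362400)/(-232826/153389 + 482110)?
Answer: 112812854441/73950137964 ≈ 1.5255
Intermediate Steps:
(373069 + 362400)/(-232826/153389 + 482110) = 735469/(-232826*1/153389 + 482110) = 735469/(-232826/153389 + 482110) = 735469/(73950137964/153389) = 735469*(153389/73950137964) = 112812854441/73950137964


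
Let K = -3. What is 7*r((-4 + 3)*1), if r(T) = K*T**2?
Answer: -21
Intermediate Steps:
r(T) = -3*T**2
7*r((-4 + 3)*1) = 7*(-3*(-4 + 3)**2) = 7*(-3*(-1*1)**2) = 7*(-3*(-1)**2) = 7*(-3*1) = 7*(-3) = -21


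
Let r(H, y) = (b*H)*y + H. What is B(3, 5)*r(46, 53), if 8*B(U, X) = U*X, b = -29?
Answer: -132480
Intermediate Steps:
B(U, X) = U*X/8 (B(U, X) = (U*X)/8 = U*X/8)
r(H, y) = H - 29*H*y (r(H, y) = (-29*H)*y + H = -29*H*y + H = H - 29*H*y)
B(3, 5)*r(46, 53) = ((⅛)*3*5)*(46*(1 - 29*53)) = 15*(46*(1 - 1537))/8 = 15*(46*(-1536))/8 = (15/8)*(-70656) = -132480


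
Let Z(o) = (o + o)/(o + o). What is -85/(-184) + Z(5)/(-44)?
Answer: 889/2024 ≈ 0.43923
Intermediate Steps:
Z(o) = 1 (Z(o) = (2*o)/((2*o)) = (2*o)*(1/(2*o)) = 1)
-85/(-184) + Z(5)/(-44) = -85/(-184) + 1/(-44) = -85*(-1/184) + 1*(-1/44) = 85/184 - 1/44 = 889/2024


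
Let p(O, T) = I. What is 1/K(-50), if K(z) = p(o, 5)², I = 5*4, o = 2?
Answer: 1/400 ≈ 0.0025000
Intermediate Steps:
I = 20
p(O, T) = 20
K(z) = 400 (K(z) = 20² = 400)
1/K(-50) = 1/400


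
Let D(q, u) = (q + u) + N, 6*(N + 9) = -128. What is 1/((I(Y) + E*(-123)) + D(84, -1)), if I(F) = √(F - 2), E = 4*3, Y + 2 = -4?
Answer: -6405/9116486 - 9*I*√2/9116486 ≈ -0.00070257 - 1.3961e-6*I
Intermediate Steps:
Y = -6 (Y = -2 - 4 = -6)
N = -91/3 (N = -9 + (⅙)*(-128) = -9 - 64/3 = -91/3 ≈ -30.333)
D(q, u) = -91/3 + q + u (D(q, u) = (q + u) - 91/3 = -91/3 + q + u)
E = 12
I(F) = √(-2 + F)
1/((I(Y) + E*(-123)) + D(84, -1)) = 1/((√(-2 - 6) + 12*(-123)) + (-91/3 + 84 - 1)) = 1/((√(-8) - 1476) + 158/3) = 1/((2*I*√2 - 1476) + 158/3) = 1/((-1476 + 2*I*√2) + 158/3) = 1/(-4270/3 + 2*I*√2)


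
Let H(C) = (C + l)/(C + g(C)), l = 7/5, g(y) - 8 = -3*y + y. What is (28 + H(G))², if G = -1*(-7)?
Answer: 33124/25 ≈ 1325.0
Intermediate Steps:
G = 7
g(y) = 8 - 2*y (g(y) = 8 + (-3*y + y) = 8 - 2*y)
l = 7/5 (l = 7*(⅕) = 7/5 ≈ 1.4000)
H(C) = (7/5 + C)/(8 - C) (H(C) = (C + 7/5)/(C + (8 - 2*C)) = (7/5 + C)/(8 - C))
(28 + H(G))² = (28 + (7/5 + 7)/(8 - 1*7))² = (28 + (42/5)/(8 - 7))² = (28 + (42/5)/1)² = (28 + 1*(42/5))² = (28 + 42/5)² = (182/5)² = 33124/25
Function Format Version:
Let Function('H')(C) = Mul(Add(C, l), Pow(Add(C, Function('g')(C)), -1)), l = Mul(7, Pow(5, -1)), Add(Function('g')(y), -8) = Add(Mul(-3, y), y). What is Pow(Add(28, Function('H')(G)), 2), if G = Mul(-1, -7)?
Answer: Rational(33124, 25) ≈ 1325.0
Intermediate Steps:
G = 7
Function('g')(y) = Add(8, Mul(-2, y)) (Function('g')(y) = Add(8, Add(Mul(-3, y), y)) = Add(8, Mul(-2, y)))
l = Rational(7, 5) (l = Mul(7, Rational(1, 5)) = Rational(7, 5) ≈ 1.4000)
Function('H')(C) = Mul(Pow(Add(8, Mul(-1, C)), -1), Add(Rational(7, 5), C)) (Function('H')(C) = Mul(Add(C, Rational(7, 5)), Pow(Add(C, Add(8, Mul(-2, C))), -1)) = Mul(Add(Rational(7, 5), C), Pow(Add(8, Mul(-1, C)), -1)) = Mul(Pow(Add(8, Mul(-1, C)), -1), Add(Rational(7, 5), C)))
Pow(Add(28, Function('H')(G)), 2) = Pow(Add(28, Mul(Pow(Add(8, Mul(-1, 7)), -1), Add(Rational(7, 5), 7))), 2) = Pow(Add(28, Mul(Pow(Add(8, -7), -1), Rational(42, 5))), 2) = Pow(Add(28, Mul(Pow(1, -1), Rational(42, 5))), 2) = Pow(Add(28, Mul(1, Rational(42, 5))), 2) = Pow(Add(28, Rational(42, 5)), 2) = Pow(Rational(182, 5), 2) = Rational(33124, 25)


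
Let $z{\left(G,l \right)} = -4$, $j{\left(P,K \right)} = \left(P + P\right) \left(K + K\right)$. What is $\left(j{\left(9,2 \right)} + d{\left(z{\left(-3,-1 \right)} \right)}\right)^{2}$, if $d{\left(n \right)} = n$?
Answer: $4624$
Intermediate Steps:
$j{\left(P,K \right)} = 4 K P$ ($j{\left(P,K \right)} = 2 P 2 K = 4 K P$)
$\left(j{\left(9,2 \right)} + d{\left(z{\left(-3,-1 \right)} \right)}\right)^{2} = \left(4 \cdot 2 \cdot 9 - 4\right)^{2} = \left(72 - 4\right)^{2} = 68^{2} = 4624$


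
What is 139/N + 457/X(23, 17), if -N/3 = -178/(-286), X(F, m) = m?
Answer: -215890/4539 ≈ -47.563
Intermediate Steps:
N = -267/143 (N = -(-534)/(-286) = -(-534)*(-1)/286 = -3*89/143 = -267/143 ≈ -1.8671)
139/N + 457/X(23, 17) = 139/(-267/143) + 457/17 = 139*(-143/267) + 457*(1/17) = -19877/267 + 457/17 = -215890/4539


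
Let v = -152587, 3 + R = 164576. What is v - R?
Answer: -317160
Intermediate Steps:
R = 164573 (R = -3 + 164576 = 164573)
v - R = -152587 - 1*164573 = -152587 - 164573 = -317160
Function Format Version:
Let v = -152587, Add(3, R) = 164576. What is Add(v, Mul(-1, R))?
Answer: -317160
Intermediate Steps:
R = 164573 (R = Add(-3, 164576) = 164573)
Add(v, Mul(-1, R)) = Add(-152587, Mul(-1, 164573)) = Add(-152587, -164573) = -317160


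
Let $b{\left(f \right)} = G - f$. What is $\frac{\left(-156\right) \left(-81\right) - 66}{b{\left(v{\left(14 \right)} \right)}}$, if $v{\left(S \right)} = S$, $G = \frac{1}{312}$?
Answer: $- \frac{3921840}{4367} \approx -898.06$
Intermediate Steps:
$G = \frac{1}{312} \approx 0.0032051$
$b{\left(f \right)} = \frac{1}{312} - f$
$\frac{\left(-156\right) \left(-81\right) - 66}{b{\left(v{\left(14 \right)} \right)}} = \frac{\left(-156\right) \left(-81\right) - 66}{\frac{1}{312} - 14} = \frac{12636 - 66}{\frac{1}{312} - 14} = \frac{12570}{- \frac{4367}{312}} = 12570 \left(- \frac{312}{4367}\right) = - \frac{3921840}{4367}$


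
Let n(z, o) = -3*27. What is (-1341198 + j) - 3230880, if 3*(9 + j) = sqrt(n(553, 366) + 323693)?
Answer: -4572087 + 2*sqrt(80903)/3 ≈ -4.5719e+6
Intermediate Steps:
n(z, o) = -81
j = -9 + 2*sqrt(80903)/3 (j = -9 + sqrt(-81 + 323693)/3 = -9 + sqrt(323612)/3 = -9 + (2*sqrt(80903))/3 = -9 + 2*sqrt(80903)/3 ≈ 180.62)
(-1341198 + j) - 3230880 = (-1341198 + (-9 + 2*sqrt(80903)/3)) - 3230880 = (-1341207 + 2*sqrt(80903)/3) - 3230880 = -4572087 + 2*sqrt(80903)/3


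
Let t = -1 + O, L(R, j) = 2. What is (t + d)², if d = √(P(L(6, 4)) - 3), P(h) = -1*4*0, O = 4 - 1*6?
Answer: (3 - I*√3)² ≈ 6.0 - 10.392*I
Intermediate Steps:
O = -2 (O = 4 - 6 = -2)
t = -3 (t = -1 - 2 = -3)
P(h) = 0 (P(h) = -4*0 = 0)
d = I*√3 (d = √(0 - 3) = √(-3) = I*√3 ≈ 1.732*I)
(t + d)² = (-3 + I*√3)²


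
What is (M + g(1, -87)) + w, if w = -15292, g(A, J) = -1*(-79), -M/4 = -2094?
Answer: -6837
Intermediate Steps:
M = 8376 (M = -4*(-2094) = 8376)
g(A, J) = 79
(M + g(1, -87)) + w = (8376 + 79) - 15292 = 8455 - 15292 = -6837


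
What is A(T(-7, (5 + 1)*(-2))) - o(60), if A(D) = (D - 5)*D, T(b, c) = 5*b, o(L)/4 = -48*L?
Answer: 12920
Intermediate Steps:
o(L) = -192*L (o(L) = 4*(-48*L) = -192*L)
A(D) = D*(-5 + D) (A(D) = (-5 + D)*D = D*(-5 + D))
A(T(-7, (5 + 1)*(-2))) - o(60) = (5*(-7))*(-5 + 5*(-7)) - (-192)*60 = -35*(-5 - 35) - 1*(-11520) = -35*(-40) + 11520 = 1400 + 11520 = 12920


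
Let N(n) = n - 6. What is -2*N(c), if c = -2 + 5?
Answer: 6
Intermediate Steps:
c = 3
N(n) = -6 + n
-2*N(c) = -2*(-6 + 3) = -2*(-3) = 6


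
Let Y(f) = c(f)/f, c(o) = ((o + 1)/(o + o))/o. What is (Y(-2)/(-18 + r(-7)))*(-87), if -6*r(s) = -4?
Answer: 261/832 ≈ 0.31370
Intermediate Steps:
c(o) = (1 + o)/(2*o²) (c(o) = ((1 + o)/((2*o)))/o = ((1 + o)*(1/(2*o)))/o = ((1 + o)/(2*o))/o = (1 + o)/(2*o²))
r(s) = ⅔ (r(s) = -⅙*(-4) = ⅔)
Y(f) = (1 + f)/(2*f³) (Y(f) = ((1 + f)/(2*f²))/f = (1 + f)/(2*f³))
(Y(-2)/(-18 + r(-7)))*(-87) = (((½)*(1 - 2)/(-2)³)/(-18 + ⅔))*(-87) = (((½)*(-⅛)*(-1))/(-52/3))*(-87) = -3/52*1/16*(-87) = -3/832*(-87) = 261/832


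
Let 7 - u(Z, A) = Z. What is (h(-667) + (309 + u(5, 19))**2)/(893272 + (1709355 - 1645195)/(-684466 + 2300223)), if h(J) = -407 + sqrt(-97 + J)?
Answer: 77810009849/721655275532 + 1615757*I*sqrt(191)/721655275532 ≈ 0.10782 + 3.0943e-5*I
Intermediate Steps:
u(Z, A) = 7 - Z
(h(-667) + (309 + u(5, 19))**2)/(893272 + (1709355 - 1645195)/(-684466 + 2300223)) = ((-407 + sqrt(-97 - 667)) + (309 + (7 - 1*5))**2)/(893272 + (1709355 - 1645195)/(-684466 + 2300223)) = ((-407 + sqrt(-764)) + (309 + (7 - 5))**2)/(893272 + 64160/1615757) = ((-407 + 2*I*sqrt(191)) + (309 + 2)**2)/(893272 + 64160*(1/1615757)) = ((-407 + 2*I*sqrt(191)) + 311**2)/(893272 + 64160/1615757) = ((-407 + 2*I*sqrt(191)) + 96721)/(1443310551064/1615757) = (96314 + 2*I*sqrt(191))*(1615757/1443310551064) = 77810009849/721655275532 + 1615757*I*sqrt(191)/721655275532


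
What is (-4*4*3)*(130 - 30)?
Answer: -4800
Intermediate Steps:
(-4*4*3)*(130 - 30) = -16*3*100 = -48*100 = -4800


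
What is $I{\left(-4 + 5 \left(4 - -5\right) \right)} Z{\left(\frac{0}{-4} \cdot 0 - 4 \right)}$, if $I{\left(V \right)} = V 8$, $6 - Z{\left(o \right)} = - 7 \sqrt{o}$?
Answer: $1968 + 4592 i \approx 1968.0 + 4592.0 i$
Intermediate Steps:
$Z{\left(o \right)} = 6 + 7 \sqrt{o}$ ($Z{\left(o \right)} = 6 - - 7 \sqrt{o} = 6 + 7 \sqrt{o}$)
$I{\left(V \right)} = 8 V$
$I{\left(-4 + 5 \left(4 - -5\right) \right)} Z{\left(\frac{0}{-4} \cdot 0 - 4 \right)} = 8 \left(-4 + 5 \left(4 - -5\right)\right) \left(6 + 7 \sqrt{\frac{0}{-4} \cdot 0 - 4}\right) = 8 \left(-4 + 5 \left(4 + 5\right)\right) \left(6 + 7 \sqrt{0 \left(- \frac{1}{4}\right) 0 - 4}\right) = 8 \left(-4 + 5 \cdot 9\right) \left(6 + 7 \sqrt{0 \cdot 0 - 4}\right) = 8 \left(-4 + 45\right) \left(6 + 7 \sqrt{0 - 4}\right) = 8 \cdot 41 \left(6 + 7 \sqrt{-4}\right) = 328 \left(6 + 7 \cdot 2 i\right) = 328 \left(6 + 14 i\right) = 1968 + 4592 i$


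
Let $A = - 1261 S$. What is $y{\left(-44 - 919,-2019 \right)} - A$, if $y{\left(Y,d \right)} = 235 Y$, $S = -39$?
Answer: $-275484$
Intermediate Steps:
$A = 49179$ ($A = \left(-1261\right) \left(-39\right) = 49179$)
$y{\left(-44 - 919,-2019 \right)} - A = 235 \left(-44 - 919\right) - 49179 = 235 \left(-963\right) - 49179 = -226305 - 49179 = -275484$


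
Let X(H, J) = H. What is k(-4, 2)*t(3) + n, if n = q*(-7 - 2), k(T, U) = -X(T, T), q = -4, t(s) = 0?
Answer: 36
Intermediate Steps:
k(T, U) = -T
n = 36 (n = -4*(-7 - 2) = -4*(-9) = 36)
k(-4, 2)*t(3) + n = -1*(-4)*0 + 36 = 4*0 + 36 = 0 + 36 = 36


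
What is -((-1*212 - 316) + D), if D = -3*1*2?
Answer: 534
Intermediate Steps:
D = -6 (D = -3*2 = -6)
-((-1*212 - 316) + D) = -((-1*212 - 316) - 6) = -((-212 - 316) - 6) = -(-528 - 6) = -1*(-534) = 534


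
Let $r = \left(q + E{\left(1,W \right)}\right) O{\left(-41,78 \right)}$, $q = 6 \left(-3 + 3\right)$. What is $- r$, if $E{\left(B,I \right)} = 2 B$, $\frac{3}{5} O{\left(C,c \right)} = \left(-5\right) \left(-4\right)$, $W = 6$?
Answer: $- \frac{200}{3} \approx -66.667$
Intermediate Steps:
$O{\left(C,c \right)} = \frac{100}{3}$ ($O{\left(C,c \right)} = \frac{5 \left(\left(-5\right) \left(-4\right)\right)}{3} = \frac{5}{3} \cdot 20 = \frac{100}{3}$)
$q = 0$ ($q = 6 \cdot 0 = 0$)
$r = \frac{200}{3}$ ($r = \left(0 + 2 \cdot 1\right) \frac{100}{3} = \left(0 + 2\right) \frac{100}{3} = 2 \cdot \frac{100}{3} = \frac{200}{3} \approx 66.667$)
$- r = \left(-1\right) \frac{200}{3} = - \frac{200}{3}$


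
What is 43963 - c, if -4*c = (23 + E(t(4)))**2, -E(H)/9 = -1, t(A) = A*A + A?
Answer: 44219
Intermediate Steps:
t(A) = A + A**2 (t(A) = A**2 + A = A + A**2)
E(H) = 9 (E(H) = -9*(-1) = 9)
c = -256 (c = -(23 + 9)**2/4 = -1/4*32**2 = -1/4*1024 = -256)
43963 - c = 43963 - 1*(-256) = 43963 + 256 = 44219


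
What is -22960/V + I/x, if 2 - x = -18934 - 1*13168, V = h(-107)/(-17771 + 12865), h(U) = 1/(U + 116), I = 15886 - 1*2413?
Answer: 32546259580833/32104 ≈ 1.0138e+9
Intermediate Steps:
I = 13473 (I = 15886 - 2413 = 13473)
h(U) = 1/(116 + U)
V = -1/44154 (V = 1/((116 - 107)*(-17771 + 12865)) = 1/(9*(-4906)) = (⅑)*(-1/4906) = -1/44154 ≈ -2.2648e-5)
x = 32104 (x = 2 - (-18934 - 1*13168) = 2 - (-18934 - 13168) = 2 - 1*(-32102) = 2 + 32102 = 32104)
-22960/V + I/x = -22960/(-1/44154) + 13473/32104 = -22960*(-44154) + 13473*(1/32104) = 1013775840 + 13473/32104 = 32546259580833/32104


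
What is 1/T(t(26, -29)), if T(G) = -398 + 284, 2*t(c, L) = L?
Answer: -1/114 ≈ -0.0087719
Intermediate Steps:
t(c, L) = L/2
T(G) = -114
1/T(t(26, -29)) = 1/(-114) = -1/114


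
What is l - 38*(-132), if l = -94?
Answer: 4922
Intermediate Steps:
l - 38*(-132) = -94 - 38*(-132) = -94 + 5016 = 4922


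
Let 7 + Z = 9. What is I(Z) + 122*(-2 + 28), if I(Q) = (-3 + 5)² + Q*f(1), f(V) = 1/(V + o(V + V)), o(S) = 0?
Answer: 3178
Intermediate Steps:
Z = 2 (Z = -7 + 9 = 2)
f(V) = 1/V (f(V) = 1/(V + 0) = 1/V)
I(Q) = 4 + Q (I(Q) = (-3 + 5)² + Q/1 = 2² + Q*1 = 4 + Q)
I(Z) + 122*(-2 + 28) = (4 + 2) + 122*(-2 + 28) = 6 + 122*26 = 6 + 3172 = 3178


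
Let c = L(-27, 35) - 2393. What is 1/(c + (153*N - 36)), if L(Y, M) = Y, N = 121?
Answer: 1/16057 ≈ 6.2278e-5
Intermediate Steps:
c = -2420 (c = -27 - 2393 = -2420)
1/(c + (153*N - 36)) = 1/(-2420 + (153*121 - 36)) = 1/(-2420 + (18513 - 36)) = 1/(-2420 + 18477) = 1/16057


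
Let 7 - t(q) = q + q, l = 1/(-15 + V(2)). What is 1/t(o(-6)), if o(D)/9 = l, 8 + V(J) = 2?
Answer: 7/55 ≈ 0.12727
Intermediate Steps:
V(J) = -6 (V(J) = -8 + 2 = -6)
l = -1/21 (l = 1/(-15 - 6) = 1/(-21) = -1/21 ≈ -0.047619)
o(D) = -3/7 (o(D) = 9*(-1/21) = -3/7)
t(q) = 7 - 2*q (t(q) = 7 - (q + q) = 7 - 2*q)
1/t(o(-6)) = 1/(7 - 2*(-3/7)) = 1/(7 + 6/7) = 1/(55/7) = 7/55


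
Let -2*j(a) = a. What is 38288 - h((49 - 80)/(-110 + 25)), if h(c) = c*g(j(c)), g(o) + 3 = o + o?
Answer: 276639666/7225 ≈ 38289.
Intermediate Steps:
j(a) = -a/2
g(o) = -3 + 2*o (g(o) = -3 + (o + o) = -3 + 2*o)
h(c) = c*(-3 - c) (h(c) = c*(-3 + 2*(-c/2)) = c*(-3 - c))
38288 - h((49 - 80)/(-110 + 25)) = 38288 - (49 - 80)/(-110 + 25)*(-3 - (49 - 80)/(-110 + 25)) = 38288 - (-31/(-85))*(-3 - (-31)/(-85)) = 38288 - (-31*(-1/85))*(-3 - (-31)*(-1)/85) = 38288 - 31*(-3 - 1*31/85)/85 = 38288 - 31*(-3 - 31/85)/85 = 38288 - 31*(-286)/(85*85) = 38288 - 1*(-8866/7225) = 38288 + 8866/7225 = 276639666/7225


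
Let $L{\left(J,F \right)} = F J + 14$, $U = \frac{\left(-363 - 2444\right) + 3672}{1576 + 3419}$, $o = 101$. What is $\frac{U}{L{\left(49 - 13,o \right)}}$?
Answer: $\frac{173}{3646350} \approx 4.7445 \cdot 10^{-5}$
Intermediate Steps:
$U = \frac{173}{999}$ ($U = \frac{\left(-363 - 2444\right) + 3672}{4995} = \left(-2807 + 3672\right) \frac{1}{4995} = 865 \cdot \frac{1}{4995} = \frac{173}{999} \approx 0.17317$)
$L{\left(J,F \right)} = 14 + F J$
$\frac{U}{L{\left(49 - 13,o \right)}} = \frac{173}{999 \left(14 + 101 \left(49 - 13\right)\right)} = \frac{173}{999 \left(14 + 101 \cdot 36\right)} = \frac{173}{999 \left(14 + 3636\right)} = \frac{173}{999 \cdot 3650} = \frac{173}{999} \cdot \frac{1}{3650} = \frac{173}{3646350}$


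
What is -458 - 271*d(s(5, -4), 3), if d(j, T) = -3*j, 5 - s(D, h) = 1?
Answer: 2794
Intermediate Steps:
s(D, h) = 4 (s(D, h) = 5 - 1*1 = 5 - 1 = 4)
-458 - 271*d(s(5, -4), 3) = -458 - (-813)*4 = -458 - 271*(-12) = -458 + 3252 = 2794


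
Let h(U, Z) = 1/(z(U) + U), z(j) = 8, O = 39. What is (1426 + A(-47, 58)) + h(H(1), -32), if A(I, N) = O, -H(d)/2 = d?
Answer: 8791/6 ≈ 1465.2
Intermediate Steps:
H(d) = -2*d
A(I, N) = 39
h(U, Z) = 1/(8 + U)
(1426 + A(-47, 58)) + h(H(1), -32) = (1426 + 39) + 1/(8 - 2*1) = 1465 + 1/(8 - 2) = 1465 + 1/6 = 1465 + ⅙ = 8791/6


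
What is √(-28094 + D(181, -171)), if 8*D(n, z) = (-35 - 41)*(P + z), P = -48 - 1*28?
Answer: I*√102990/2 ≈ 160.46*I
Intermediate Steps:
P = -76 (P = -48 - 28 = -76)
D(n, z) = 722 - 19*z/2 (D(n, z) = ((-35 - 41)*(-76 + z))/8 = (-76*(-76 + z))/8 = (5776 - 76*z)/8 = 722 - 19*z/2)
√(-28094 + D(181, -171)) = √(-28094 + (722 - 19/2*(-171))) = √(-28094 + (722 + 3249/2)) = √(-28094 + 4693/2) = √(-51495/2) = I*√102990/2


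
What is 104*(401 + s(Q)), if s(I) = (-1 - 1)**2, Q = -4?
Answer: 42120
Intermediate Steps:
s(I) = 4 (s(I) = (-2)**2 = 4)
104*(401 + s(Q)) = 104*(401 + 4) = 104*405 = 42120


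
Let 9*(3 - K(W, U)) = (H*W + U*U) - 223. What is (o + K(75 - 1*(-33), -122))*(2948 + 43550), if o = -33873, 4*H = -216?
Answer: -1620501798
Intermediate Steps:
H = -54 (H = (¼)*(-216) = -54)
K(W, U) = 250/9 + 6*W - U²/9 (K(W, U) = 3 - ((-54*W + U*U) - 223)/9 = 3 - ((-54*W + U²) - 223)/9 = 3 - ((U² - 54*W) - 223)/9 = 3 - (-223 + U² - 54*W)/9 = 3 + (223/9 + 6*W - U²/9) = 250/9 + 6*W - U²/9)
(o + K(75 - 1*(-33), -122))*(2948 + 43550) = (-33873 + (250/9 + 6*(75 - 1*(-33)) - ⅑*(-122)²))*(2948 + 43550) = (-33873 + (250/9 + 6*(75 + 33) - ⅑*14884))*46498 = (-33873 + (250/9 + 6*108 - 14884/9))*46498 = (-33873 + (250/9 + 648 - 14884/9))*46498 = (-33873 - 978)*46498 = -34851*46498 = -1620501798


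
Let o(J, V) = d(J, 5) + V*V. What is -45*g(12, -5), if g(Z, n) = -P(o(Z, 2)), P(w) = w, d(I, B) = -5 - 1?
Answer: -90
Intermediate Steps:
d(I, B) = -6
o(J, V) = -6 + V**2 (o(J, V) = -6 + V*V = -6 + V**2)
g(Z, n) = 2 (g(Z, n) = -(-6 + 2**2) = -(-6 + 4) = -1*(-2) = 2)
-45*g(12, -5) = -45*2 = -90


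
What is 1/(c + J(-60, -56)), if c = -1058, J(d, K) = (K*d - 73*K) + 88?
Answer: 1/6478 ≈ 0.00015437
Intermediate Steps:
J(d, K) = 88 - 73*K + K*d (J(d, K) = (-73*K + K*d) + 88 = 88 - 73*K + K*d)
1/(c + J(-60, -56)) = 1/(-1058 + (88 - 73*(-56) - 56*(-60))) = 1/(-1058 + (88 + 4088 + 3360)) = 1/(-1058 + 7536) = 1/6478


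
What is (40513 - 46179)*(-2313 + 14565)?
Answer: -69419832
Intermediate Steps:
(40513 - 46179)*(-2313 + 14565) = -5666*12252 = -69419832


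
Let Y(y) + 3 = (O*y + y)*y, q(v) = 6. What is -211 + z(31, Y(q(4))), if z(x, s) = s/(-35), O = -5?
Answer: -1034/5 ≈ -206.80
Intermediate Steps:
Y(y) = -3 - 4*y² (Y(y) = -3 + (-5*y + y)*y = -3 + (-4*y)*y = -3 - 4*y²)
z(x, s) = -s/35 (z(x, s) = s*(-1/35) = -s/35)
-211 + z(31, Y(q(4))) = -211 - (-3 - 4*6²)/35 = -211 - (-3 - 4*36)/35 = -211 - (-3 - 144)/35 = -211 - 1/35*(-147) = -211 + 21/5 = -1034/5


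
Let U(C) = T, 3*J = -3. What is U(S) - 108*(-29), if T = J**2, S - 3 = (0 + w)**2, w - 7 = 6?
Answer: 3133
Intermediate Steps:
w = 13 (w = 7 + 6 = 13)
J = -1 (J = (1/3)*(-3) = -1)
S = 172 (S = 3 + (0 + 13)**2 = 3 + 13**2 = 3 + 169 = 172)
T = 1 (T = (-1)**2 = 1)
U(C) = 1
U(S) - 108*(-29) = 1 - 108*(-29) = 1 + 3132 = 3133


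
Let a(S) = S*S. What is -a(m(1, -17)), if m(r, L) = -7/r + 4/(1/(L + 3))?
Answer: -3969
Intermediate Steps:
m(r, L) = 12 - 7/r + 4*L (m(r, L) = -7/r + 4/(1/(3 + L)) = -7/r + 4*(3 + L) = -7/r + (12 + 4*L) = 12 - 7/r + 4*L)
a(S) = S²
-a(m(1, -17)) = -(12 - 7/1 + 4*(-17))² = -(12 - 7*1 - 68)² = -(12 - 7 - 68)² = -1*(-63)² = -1*3969 = -3969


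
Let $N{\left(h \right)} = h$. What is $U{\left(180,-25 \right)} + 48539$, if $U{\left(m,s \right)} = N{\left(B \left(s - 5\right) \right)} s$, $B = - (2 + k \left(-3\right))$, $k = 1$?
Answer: $49289$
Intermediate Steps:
$B = 1$ ($B = - (2 + 1 \left(-3\right)) = - (2 - 3) = \left(-1\right) \left(-1\right) = 1$)
$U{\left(m,s \right)} = s \left(-5 + s\right)$ ($U{\left(m,s \right)} = 1 \left(s - 5\right) s = 1 \left(-5 + s\right) s = \left(-5 + s\right) s = s \left(-5 + s\right)$)
$U{\left(180,-25 \right)} + 48539 = - 25 \left(-5 - 25\right) + 48539 = \left(-25\right) \left(-30\right) + 48539 = 750 + 48539 = 49289$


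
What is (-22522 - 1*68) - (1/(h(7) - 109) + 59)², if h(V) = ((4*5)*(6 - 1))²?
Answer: -2550576136690/97831881 ≈ -26071.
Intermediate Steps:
h(V) = 10000 (h(V) = (20*5)² = 100² = 10000)
(-22522 - 1*68) - (1/(h(7) - 109) + 59)² = (-22522 - 1*68) - (1/(10000 - 109) + 59)² = (-22522 - 68) - (1/9891 + 59)² = -22590 - (1/9891 + 59)² = -22590 - (583570/9891)² = -22590 - 1*340553944900/97831881 = -22590 - 340553944900/97831881 = -2550576136690/97831881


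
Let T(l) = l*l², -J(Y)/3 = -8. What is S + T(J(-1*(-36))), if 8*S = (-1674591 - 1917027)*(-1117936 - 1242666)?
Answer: 2119595186157/2 ≈ 1.0598e+12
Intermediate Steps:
J(Y) = 24 (J(Y) = -3*(-8) = 24)
T(l) = l³
S = 2119595158509/2 (S = ((-1674591 - 1917027)*(-1117936 - 1242666))/8 = (-3591618*(-2360602))/8 = (⅛)*8478380634036 = 2119595158509/2 ≈ 1.0598e+12)
S + T(J(-1*(-36))) = 2119595158509/2 + 24³ = 2119595158509/2 + 13824 = 2119595186157/2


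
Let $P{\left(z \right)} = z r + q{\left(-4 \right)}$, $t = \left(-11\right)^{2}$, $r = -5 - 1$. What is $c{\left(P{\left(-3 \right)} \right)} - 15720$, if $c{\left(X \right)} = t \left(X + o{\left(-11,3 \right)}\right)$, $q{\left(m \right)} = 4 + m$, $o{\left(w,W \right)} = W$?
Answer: $-13179$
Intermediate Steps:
$r = -6$
$t = 121$
$P{\left(z \right)} = - 6 z$ ($P{\left(z \right)} = z \left(-6\right) + \left(4 - 4\right) = - 6 z + 0 = - 6 z$)
$c{\left(X \right)} = 363 + 121 X$ ($c{\left(X \right)} = 121 \left(X + 3\right) = 121 \left(3 + X\right) = 363 + 121 X$)
$c{\left(P{\left(-3 \right)} \right)} - 15720 = \left(363 + 121 \left(\left(-6\right) \left(-3\right)\right)\right) - 15720 = \left(363 + 121 \cdot 18\right) - 15720 = \left(363 + 2178\right) - 15720 = 2541 - 15720 = -13179$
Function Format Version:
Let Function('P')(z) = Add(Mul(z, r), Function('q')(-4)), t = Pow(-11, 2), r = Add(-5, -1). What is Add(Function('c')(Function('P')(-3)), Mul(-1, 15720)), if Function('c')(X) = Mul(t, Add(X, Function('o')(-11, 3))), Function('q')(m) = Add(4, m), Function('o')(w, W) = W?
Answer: -13179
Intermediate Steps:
r = -6
t = 121
Function('P')(z) = Mul(-6, z) (Function('P')(z) = Add(Mul(z, -6), Add(4, -4)) = Add(Mul(-6, z), 0) = Mul(-6, z))
Function('c')(X) = Add(363, Mul(121, X)) (Function('c')(X) = Mul(121, Add(X, 3)) = Mul(121, Add(3, X)) = Add(363, Mul(121, X)))
Add(Function('c')(Function('P')(-3)), Mul(-1, 15720)) = Add(Add(363, Mul(121, Mul(-6, -3))), Mul(-1, 15720)) = Add(Add(363, Mul(121, 18)), -15720) = Add(Add(363, 2178), -15720) = Add(2541, -15720) = -13179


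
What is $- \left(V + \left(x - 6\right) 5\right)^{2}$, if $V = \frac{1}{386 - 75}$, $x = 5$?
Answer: $- \frac{2414916}{96721} \approx -24.968$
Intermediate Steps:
$V = \frac{1}{311} \approx 0.0032154$
$- \left(V + \left(x - 6\right) 5\right)^{2} = - \left(\frac{1}{311} + \left(5 - 6\right) 5\right)^{2} = - \left(\frac{1}{311} - 5\right)^{2} = - \left(- \frac{1554}{311}\right)^{2} = \left(-1\right) \frac{2414916}{96721} = - \frac{2414916}{96721}$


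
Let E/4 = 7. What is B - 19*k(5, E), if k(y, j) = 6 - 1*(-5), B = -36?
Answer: -245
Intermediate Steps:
E = 28 (E = 4*7 = 28)
k(y, j) = 11 (k(y, j) = 6 + 5 = 11)
B - 19*k(5, E) = -36 - 19*11 = -36 - 209 = -245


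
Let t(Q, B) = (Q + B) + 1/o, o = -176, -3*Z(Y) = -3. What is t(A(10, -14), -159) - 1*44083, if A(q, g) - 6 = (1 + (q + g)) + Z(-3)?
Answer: -7785889/176 ≈ -44238.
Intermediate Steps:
Z(Y) = 1 (Z(Y) = -⅓*(-3) = 1)
A(q, g) = 8 + g + q (A(q, g) = 6 + ((1 + (q + g)) + 1) = 6 + ((1 + (g + q)) + 1) = 6 + ((1 + g + q) + 1) = 6 + (2 + g + q) = 8 + g + q)
t(Q, B) = -1/176 + B + Q (t(Q, B) = (Q + B) + 1/(-176) = (B + Q) - 1/176 = -1/176 + B + Q)
t(A(10, -14), -159) - 1*44083 = (-1/176 - 159 + (8 - 14 + 10)) - 1*44083 = (-1/176 - 159 + 4) - 44083 = -27281/176 - 44083 = -7785889/176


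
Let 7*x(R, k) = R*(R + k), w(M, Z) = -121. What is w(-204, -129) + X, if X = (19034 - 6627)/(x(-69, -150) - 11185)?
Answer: -7732113/63184 ≈ -122.37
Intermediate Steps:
x(R, k) = R*(R + k)/7 (x(R, k) = (R*(R + k))/7 = R*(R + k)/7)
X = -86849/63184 (X = (19034 - 6627)/((1/7)*(-69)*(-69 - 150) - 11185) = 12407/((1/7)*(-69)*(-219) - 11185) = 12407/(15111/7 - 11185) = 12407/(-63184/7) = 12407*(-7/63184) = -86849/63184 ≈ -1.3745)
w(-204, -129) + X = -121 - 86849/63184 = -7732113/63184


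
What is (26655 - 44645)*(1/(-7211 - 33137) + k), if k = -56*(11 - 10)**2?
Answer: 2903443365/2882 ≈ 1.0074e+6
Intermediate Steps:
k = -56 (k = -56*1**2 = -56*1 = -56)
(26655 - 44645)*(1/(-7211 - 33137) + k) = (26655 - 44645)*(1/(-7211 - 33137) - 56) = -17990*(1/(-40348) - 56) = -17990*(-1/40348 - 56) = -17990*(-2259489/40348) = 2903443365/2882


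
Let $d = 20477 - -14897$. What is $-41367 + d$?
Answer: $-5993$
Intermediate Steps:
$d = 35374$ ($d = 20477 + 14897 = 35374$)
$-41367 + d = -41367 + 35374 = -5993$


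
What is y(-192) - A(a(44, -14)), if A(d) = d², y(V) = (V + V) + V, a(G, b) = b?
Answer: -772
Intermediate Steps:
y(V) = 3*V (y(V) = 2*V + V = 3*V)
y(-192) - A(a(44, -14)) = 3*(-192) - 1*(-14)² = -576 - 1*196 = -576 - 196 = -772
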